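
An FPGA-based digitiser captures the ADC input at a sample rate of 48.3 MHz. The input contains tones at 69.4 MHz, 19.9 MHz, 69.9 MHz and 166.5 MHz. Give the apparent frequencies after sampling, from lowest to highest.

19.9 MHz, 21.1 MHz, 21.6 MHz

fs/2 = 24.15 MHz.
69.4 MHz mod fs = 21.1 MHz.
21.1 MHz ≤ fs/2 = 24.15 MHz, appears at 21.1 MHz.
19.9 MHz ≤ fs/2 = 24.15 MHz, passes unchanged.
69.9 MHz mod fs = 21.6 MHz.
21.6 MHz ≤ fs/2 = 24.15 MHz, appears at 21.6 MHz.
166.5 MHz mod fs = 21.6 MHz.
21.6 MHz ≤ fs/2 = 24.15 MHz, appears at 21.6 MHz.
Distinct values: {19.9 MHz, 21.1 MHz, 21.6 MHz}.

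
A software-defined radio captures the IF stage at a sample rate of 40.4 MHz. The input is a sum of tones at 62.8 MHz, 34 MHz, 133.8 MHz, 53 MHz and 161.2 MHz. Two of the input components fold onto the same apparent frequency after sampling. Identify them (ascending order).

fs/2 = 20.2 MHz.
62.8 MHz mod fs = 22.4 MHz.
22.4 MHz > fs/2 = 20.2 MHz, folds to fs − 22.4 MHz = 18 MHz.
34 MHz > fs/2 = 20.2 MHz, folds to fs − 34 MHz = 6.4 MHz.
133.8 MHz mod fs = 12.6 MHz.
12.6 MHz ≤ fs/2 = 20.2 MHz, appears at 12.6 MHz.
53 MHz mod fs = 12.6 MHz.
12.6 MHz ≤ fs/2 = 20.2 MHz, appears at 12.6 MHz.
161.2 MHz mod fs = 40 MHz.
40 MHz > fs/2 = 20.2 MHz, folds to fs − 40 MHz = 0.4 MHz.
53 MHz and 133.8 MHz both map to 12.6 MHz.

53 MHz, 133.8 MHz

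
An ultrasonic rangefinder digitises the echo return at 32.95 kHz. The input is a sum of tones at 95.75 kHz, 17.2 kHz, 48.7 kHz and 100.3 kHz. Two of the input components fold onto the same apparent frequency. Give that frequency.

fs/2 = 16.475 kHz.
95.75 kHz mod fs = 29.85 kHz.
29.85 kHz > fs/2 = 16.475 kHz, folds to fs − 29.85 kHz = 3.1 kHz.
17.2 kHz > fs/2 = 16.475 kHz, folds to fs − 17.2 kHz = 15.75 kHz.
48.7 kHz mod fs = 15.75 kHz.
15.75 kHz ≤ fs/2 = 16.475 kHz, appears at 15.75 kHz.
100.3 kHz mod fs = 1.45 kHz.
1.45 kHz ≤ fs/2 = 16.475 kHz, appears at 1.45 kHz.
17.2 kHz and 48.7 kHz both map to 15.75 kHz.

15.75 kHz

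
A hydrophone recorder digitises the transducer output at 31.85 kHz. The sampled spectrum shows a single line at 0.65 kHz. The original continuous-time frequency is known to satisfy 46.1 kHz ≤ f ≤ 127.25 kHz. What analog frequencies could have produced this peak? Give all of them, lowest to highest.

63.05 kHz, 64.35 kHz, 94.9 kHz, 96.2 kHz, 126.75 kHz

Frequencies that alias to 0.65 kHz are k·fs ± 0.65 kHz for integer k ≥ 0.
k=0: 0.65 kHz.
k=1: 31.2 kHz, 32.5 kHz.
k=2: 63.05 kHz, 64.35 kHz.
k=3: 94.9 kHz, 96.2 kHz.
k=4: 126.75 kHz, 128.05 kHz.
k=5: 158.6 kHz, 159.9 kHz.
Within [46.1 kHz, 127.25 kHz]: 63.05 kHz, 64.35 kHz, 94.9 kHz, 96.2 kHz, 126.75 kHz.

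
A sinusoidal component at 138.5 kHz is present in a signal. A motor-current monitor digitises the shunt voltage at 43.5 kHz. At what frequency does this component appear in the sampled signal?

138.5 kHz mod fs = 8 kHz.
8 kHz ≤ fs/2 = 21.75 kHz, appears at 8 kHz.

8 kHz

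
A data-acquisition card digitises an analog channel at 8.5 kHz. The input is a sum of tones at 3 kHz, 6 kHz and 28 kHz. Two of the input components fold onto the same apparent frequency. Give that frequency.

fs/2 = 4.25 kHz.
3 kHz ≤ fs/2 = 4.25 kHz, passes unchanged.
6 kHz > fs/2 = 4.25 kHz, folds to fs − 6 kHz = 2.5 kHz.
28 kHz mod fs = 2.5 kHz.
2.5 kHz ≤ fs/2 = 4.25 kHz, appears at 2.5 kHz.
6 kHz and 28 kHz both map to 2.5 kHz.

2.5 kHz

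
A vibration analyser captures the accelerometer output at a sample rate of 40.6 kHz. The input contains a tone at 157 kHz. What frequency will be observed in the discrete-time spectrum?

157 kHz mod fs = 35.2 kHz.
35.2 kHz > fs/2 = 20.3 kHz, folds to fs − 35.2 kHz = 5.4 kHz.

5.4 kHz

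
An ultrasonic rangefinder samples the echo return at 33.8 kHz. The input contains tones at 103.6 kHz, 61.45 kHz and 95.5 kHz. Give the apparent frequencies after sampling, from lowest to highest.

2.2 kHz, 5.9 kHz, 6.15 kHz

fs/2 = 16.9 kHz.
103.6 kHz mod fs = 2.2 kHz.
2.2 kHz ≤ fs/2 = 16.9 kHz, appears at 2.2 kHz.
61.45 kHz mod fs = 27.65 kHz.
27.65 kHz > fs/2 = 16.9 kHz, folds to fs − 27.65 kHz = 6.15 kHz.
95.5 kHz mod fs = 27.9 kHz.
27.9 kHz > fs/2 = 16.9 kHz, folds to fs − 27.9 kHz = 5.9 kHz.
Distinct values: {2.2 kHz, 5.9 kHz, 6.15 kHz}.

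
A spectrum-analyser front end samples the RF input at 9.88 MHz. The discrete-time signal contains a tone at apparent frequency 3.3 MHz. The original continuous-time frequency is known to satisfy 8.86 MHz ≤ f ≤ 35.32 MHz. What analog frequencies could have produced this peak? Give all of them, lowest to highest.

Frequencies that alias to 3.3 MHz are k·fs ± 3.3 MHz for integer k ≥ 0.
k=0: 3.3 MHz.
k=1: 6.58 MHz, 13.18 MHz.
k=2: 16.46 MHz, 23.06 MHz.
k=3: 26.34 MHz, 32.94 MHz.
k=4: 36.22 MHz, 42.82 MHz.
Within [8.86 MHz, 35.32 MHz]: 13.18 MHz, 16.46 MHz, 23.06 MHz, 26.34 MHz, 32.94 MHz.

13.18 MHz, 16.46 MHz, 23.06 MHz, 26.34 MHz, 32.94 MHz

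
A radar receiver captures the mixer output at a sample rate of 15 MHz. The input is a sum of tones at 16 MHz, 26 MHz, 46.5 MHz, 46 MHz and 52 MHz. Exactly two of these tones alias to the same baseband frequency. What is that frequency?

1 MHz

fs/2 = 7.5 MHz.
16 MHz mod fs = 1 MHz.
1 MHz ≤ fs/2 = 7.5 MHz, appears at 1 MHz.
26 MHz mod fs = 11 MHz.
11 MHz > fs/2 = 7.5 MHz, folds to fs − 11 MHz = 4 MHz.
46.5 MHz mod fs = 1.5 MHz.
1.5 MHz ≤ fs/2 = 7.5 MHz, appears at 1.5 MHz.
46 MHz mod fs = 1 MHz.
1 MHz ≤ fs/2 = 7.5 MHz, appears at 1 MHz.
52 MHz mod fs = 7 MHz.
7 MHz ≤ fs/2 = 7.5 MHz, appears at 7 MHz.
16 MHz and 46 MHz both map to 1 MHz.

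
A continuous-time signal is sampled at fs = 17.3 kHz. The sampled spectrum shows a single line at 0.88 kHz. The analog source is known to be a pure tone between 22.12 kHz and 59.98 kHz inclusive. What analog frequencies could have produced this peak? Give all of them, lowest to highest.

33.72 kHz, 35.48 kHz, 51.02 kHz, 52.78 kHz

Frequencies that alias to 0.88 kHz are k·fs ± 0.88 kHz for integer k ≥ 0.
k=0: 0.88 kHz.
k=1: 16.42 kHz, 18.18 kHz.
k=2: 33.72 kHz, 35.48 kHz.
k=3: 51.02 kHz, 52.78 kHz.
k=4: 68.32 kHz, 70.08 kHz.
Within [22.12 kHz, 59.98 kHz]: 33.72 kHz, 35.48 kHz, 51.02 kHz, 52.78 kHz.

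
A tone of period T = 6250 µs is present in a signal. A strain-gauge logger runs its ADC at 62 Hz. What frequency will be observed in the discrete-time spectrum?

26 Hz

T = 6250 µs → f = 1/T = 160 Hz.
160 Hz mod fs = 36 Hz.
36 Hz > fs/2 = 31 Hz, folds to fs − 36 Hz = 26 Hz.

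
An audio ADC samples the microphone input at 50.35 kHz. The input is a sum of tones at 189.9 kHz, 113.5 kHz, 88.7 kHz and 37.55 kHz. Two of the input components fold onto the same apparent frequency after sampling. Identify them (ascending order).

fs/2 = 25.175 kHz.
189.9 kHz mod fs = 38.85 kHz.
38.85 kHz > fs/2 = 25.175 kHz, folds to fs − 38.85 kHz = 11.5 kHz.
113.5 kHz mod fs = 12.8 kHz.
12.8 kHz ≤ fs/2 = 25.175 kHz, appears at 12.8 kHz.
88.7 kHz mod fs = 38.35 kHz.
38.35 kHz > fs/2 = 25.175 kHz, folds to fs − 38.35 kHz = 12 kHz.
37.55 kHz > fs/2 = 25.175 kHz, folds to fs − 37.55 kHz = 12.8 kHz.
37.55 kHz and 113.5 kHz both map to 12.8 kHz.

37.55 kHz, 113.5 kHz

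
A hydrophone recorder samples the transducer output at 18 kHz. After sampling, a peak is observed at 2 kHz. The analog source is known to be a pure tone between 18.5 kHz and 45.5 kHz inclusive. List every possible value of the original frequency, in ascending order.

Frequencies that alias to 2 kHz are k·fs ± 2 kHz for integer k ≥ 0.
k=0: 2 kHz.
k=1: 16 kHz, 20 kHz.
k=2: 34 kHz, 38 kHz.
k=3: 52 kHz, 56 kHz.
Within [18.5 kHz, 45.5 kHz]: 20 kHz, 34 kHz, 38 kHz.

20 kHz, 34 kHz, 38 kHz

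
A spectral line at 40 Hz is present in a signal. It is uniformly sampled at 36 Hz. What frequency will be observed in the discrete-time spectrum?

40 Hz mod fs = 4 Hz.
4 Hz ≤ fs/2 = 18 Hz, appears at 4 Hz.

4 Hz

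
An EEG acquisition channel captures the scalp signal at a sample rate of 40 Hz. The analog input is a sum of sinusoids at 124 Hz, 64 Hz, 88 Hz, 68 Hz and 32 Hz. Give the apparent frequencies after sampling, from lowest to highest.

fs/2 = 20 Hz.
124 Hz mod fs = 4 Hz.
4 Hz ≤ fs/2 = 20 Hz, appears at 4 Hz.
64 Hz mod fs = 24 Hz.
24 Hz > fs/2 = 20 Hz, folds to fs − 24 Hz = 16 Hz.
88 Hz mod fs = 8 Hz.
8 Hz ≤ fs/2 = 20 Hz, appears at 8 Hz.
68 Hz mod fs = 28 Hz.
28 Hz > fs/2 = 20 Hz, folds to fs − 28 Hz = 12 Hz.
32 Hz > fs/2 = 20 Hz, folds to fs − 32 Hz = 8 Hz.
Distinct values: {4 Hz, 8 Hz, 12 Hz, 16 Hz}.

4 Hz, 8 Hz, 12 Hz, 16 Hz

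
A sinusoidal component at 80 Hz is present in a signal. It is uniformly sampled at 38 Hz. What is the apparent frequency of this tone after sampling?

4 Hz

80 Hz mod fs = 4 Hz.
4 Hz ≤ fs/2 = 19 Hz, appears at 4 Hz.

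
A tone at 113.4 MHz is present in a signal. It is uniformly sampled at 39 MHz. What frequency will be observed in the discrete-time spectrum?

3.6 MHz

113.4 MHz mod fs = 35.4 MHz.
35.4 MHz > fs/2 = 19.5 MHz, folds to fs − 35.4 MHz = 3.6 MHz.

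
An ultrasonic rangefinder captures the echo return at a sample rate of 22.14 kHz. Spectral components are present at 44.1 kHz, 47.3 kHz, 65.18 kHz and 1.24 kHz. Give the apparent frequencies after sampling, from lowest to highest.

fs/2 = 11.07 kHz.
44.1 kHz mod fs = 21.96 kHz.
21.96 kHz > fs/2 = 11.07 kHz, folds to fs − 21.96 kHz = 0.18 kHz.
47.3 kHz mod fs = 3.02 kHz.
3.02 kHz ≤ fs/2 = 11.07 kHz, appears at 3.02 kHz.
65.18 kHz mod fs = 20.9 kHz.
20.9 kHz > fs/2 = 11.07 kHz, folds to fs − 20.9 kHz = 1.24 kHz.
1.24 kHz ≤ fs/2 = 11.07 kHz, passes unchanged.
Distinct values: {0.18 kHz, 1.24 kHz, 3.02 kHz}.

0.18 kHz, 1.24 kHz, 3.02 kHz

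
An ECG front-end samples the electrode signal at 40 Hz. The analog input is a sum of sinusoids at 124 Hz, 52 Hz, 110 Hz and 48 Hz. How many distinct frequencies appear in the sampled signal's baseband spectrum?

fs/2 = 20 Hz.
124 Hz mod fs = 4 Hz.
4 Hz ≤ fs/2 = 20 Hz, appears at 4 Hz.
52 Hz mod fs = 12 Hz.
12 Hz ≤ fs/2 = 20 Hz, appears at 12 Hz.
110 Hz mod fs = 30 Hz.
30 Hz > fs/2 = 20 Hz, folds to fs − 30 Hz = 10 Hz.
48 Hz mod fs = 8 Hz.
8 Hz ≤ fs/2 = 20 Hz, appears at 8 Hz.
Distinct values: {4 Hz, 8 Hz, 10 Hz, 12 Hz} → 4.

4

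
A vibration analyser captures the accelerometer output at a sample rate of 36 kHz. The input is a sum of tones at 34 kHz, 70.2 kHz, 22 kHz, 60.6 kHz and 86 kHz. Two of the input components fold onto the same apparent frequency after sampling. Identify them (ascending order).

22 kHz, 86 kHz

fs/2 = 18 kHz.
34 kHz > fs/2 = 18 kHz, folds to fs − 34 kHz = 2 kHz.
70.2 kHz mod fs = 34.2 kHz.
34.2 kHz > fs/2 = 18 kHz, folds to fs − 34.2 kHz = 1.8 kHz.
22 kHz > fs/2 = 18 kHz, folds to fs − 22 kHz = 14 kHz.
60.6 kHz mod fs = 24.6 kHz.
24.6 kHz > fs/2 = 18 kHz, folds to fs − 24.6 kHz = 11.4 kHz.
86 kHz mod fs = 14 kHz.
14 kHz ≤ fs/2 = 18 kHz, appears at 14 kHz.
22 kHz and 86 kHz both map to 14 kHz.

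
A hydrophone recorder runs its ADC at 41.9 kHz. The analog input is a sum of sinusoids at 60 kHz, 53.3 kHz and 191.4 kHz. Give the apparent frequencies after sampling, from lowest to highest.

11.4 kHz, 18.1 kHz

fs/2 = 20.95 kHz.
60 kHz mod fs = 18.1 kHz.
18.1 kHz ≤ fs/2 = 20.95 kHz, appears at 18.1 kHz.
53.3 kHz mod fs = 11.4 kHz.
11.4 kHz ≤ fs/2 = 20.95 kHz, appears at 11.4 kHz.
191.4 kHz mod fs = 23.8 kHz.
23.8 kHz > fs/2 = 20.95 kHz, folds to fs − 23.8 kHz = 18.1 kHz.
Distinct values: {11.4 kHz, 18.1 kHz}.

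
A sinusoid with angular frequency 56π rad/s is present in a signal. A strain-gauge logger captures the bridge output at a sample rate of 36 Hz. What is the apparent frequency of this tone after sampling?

ω = 56π rad/s → f = ω/(2π) = 28 Hz.
28 Hz > fs/2 = 18 Hz, folds to fs − 28 Hz = 8 Hz.

8 Hz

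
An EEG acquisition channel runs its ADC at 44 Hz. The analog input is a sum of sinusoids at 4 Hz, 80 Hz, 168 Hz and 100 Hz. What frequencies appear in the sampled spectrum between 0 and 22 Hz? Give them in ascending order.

4 Hz, 8 Hz, 12 Hz

fs/2 = 22 Hz.
4 Hz ≤ fs/2 = 22 Hz, passes unchanged.
80 Hz mod fs = 36 Hz.
36 Hz > fs/2 = 22 Hz, folds to fs − 36 Hz = 8 Hz.
168 Hz mod fs = 36 Hz.
36 Hz > fs/2 = 22 Hz, folds to fs − 36 Hz = 8 Hz.
100 Hz mod fs = 12 Hz.
12 Hz ≤ fs/2 = 22 Hz, appears at 12 Hz.
Distinct values: {4 Hz, 8 Hz, 12 Hz}.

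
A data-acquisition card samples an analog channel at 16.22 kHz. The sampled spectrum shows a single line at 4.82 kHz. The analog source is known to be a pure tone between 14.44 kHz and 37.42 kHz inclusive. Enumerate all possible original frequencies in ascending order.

21.04 kHz, 27.62 kHz, 37.26 kHz

Frequencies that alias to 4.82 kHz are k·fs ± 4.82 kHz for integer k ≥ 0.
k=0: 4.82 kHz.
k=1: 11.4 kHz, 21.04 kHz.
k=2: 27.62 kHz, 37.26 kHz.
k=3: 43.84 kHz, 53.48 kHz.
Within [14.44 kHz, 37.42 kHz]: 21.04 kHz, 27.62 kHz, 37.26 kHz.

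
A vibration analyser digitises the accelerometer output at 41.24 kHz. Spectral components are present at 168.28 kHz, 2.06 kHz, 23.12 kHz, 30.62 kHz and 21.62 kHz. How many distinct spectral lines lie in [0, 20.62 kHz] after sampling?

5

fs/2 = 20.62 kHz.
168.28 kHz mod fs = 3.32 kHz.
3.32 kHz ≤ fs/2 = 20.62 kHz, appears at 3.32 kHz.
2.06 kHz ≤ fs/2 = 20.62 kHz, passes unchanged.
23.12 kHz > fs/2 = 20.62 kHz, folds to fs − 23.12 kHz = 18.12 kHz.
30.62 kHz > fs/2 = 20.62 kHz, folds to fs − 30.62 kHz = 10.62 kHz.
21.62 kHz > fs/2 = 20.62 kHz, folds to fs − 21.62 kHz = 19.62 kHz.
Distinct values: {2.06 kHz, 3.32 kHz, 10.62 kHz, 18.12 kHz, 19.62 kHz} → 5.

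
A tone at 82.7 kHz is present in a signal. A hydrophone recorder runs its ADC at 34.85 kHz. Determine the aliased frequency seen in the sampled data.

82.7 kHz mod fs = 13 kHz.
13 kHz ≤ fs/2 = 17.425 kHz, appears at 13 kHz.

13 kHz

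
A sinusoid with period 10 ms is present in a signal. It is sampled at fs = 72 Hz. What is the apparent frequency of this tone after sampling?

T = 10 ms → f = 1/T = 100 Hz.
100 Hz mod fs = 28 Hz.
28 Hz ≤ fs/2 = 36 Hz, appears at 28 Hz.

28 Hz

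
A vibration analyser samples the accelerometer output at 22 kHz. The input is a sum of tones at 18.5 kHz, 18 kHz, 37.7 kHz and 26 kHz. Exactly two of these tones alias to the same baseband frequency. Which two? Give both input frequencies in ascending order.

18 kHz, 26 kHz

fs/2 = 11 kHz.
18.5 kHz > fs/2 = 11 kHz, folds to fs − 18.5 kHz = 3.5 kHz.
18 kHz > fs/2 = 11 kHz, folds to fs − 18 kHz = 4 kHz.
37.7 kHz mod fs = 15.7 kHz.
15.7 kHz > fs/2 = 11 kHz, folds to fs − 15.7 kHz = 6.3 kHz.
26 kHz mod fs = 4 kHz.
4 kHz ≤ fs/2 = 11 kHz, appears at 4 kHz.
18 kHz and 26 kHz both map to 4 kHz.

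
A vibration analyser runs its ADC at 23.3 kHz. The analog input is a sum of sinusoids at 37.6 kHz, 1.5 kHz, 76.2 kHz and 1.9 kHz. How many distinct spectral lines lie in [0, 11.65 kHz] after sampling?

fs/2 = 11.65 kHz.
37.6 kHz mod fs = 14.3 kHz.
14.3 kHz > fs/2 = 11.65 kHz, folds to fs − 14.3 kHz = 9 kHz.
1.5 kHz ≤ fs/2 = 11.65 kHz, passes unchanged.
76.2 kHz mod fs = 6.3 kHz.
6.3 kHz ≤ fs/2 = 11.65 kHz, appears at 6.3 kHz.
1.9 kHz ≤ fs/2 = 11.65 kHz, passes unchanged.
Distinct values: {1.5 kHz, 1.9 kHz, 6.3 kHz, 9 kHz} → 4.

4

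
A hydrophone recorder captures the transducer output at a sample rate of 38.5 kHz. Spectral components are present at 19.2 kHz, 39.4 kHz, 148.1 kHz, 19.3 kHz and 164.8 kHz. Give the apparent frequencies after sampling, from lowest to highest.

fs/2 = 19.25 kHz.
19.2 kHz ≤ fs/2 = 19.25 kHz, passes unchanged.
39.4 kHz mod fs = 0.9 kHz.
0.9 kHz ≤ fs/2 = 19.25 kHz, appears at 0.9 kHz.
148.1 kHz mod fs = 32.6 kHz.
32.6 kHz > fs/2 = 19.25 kHz, folds to fs − 32.6 kHz = 5.9 kHz.
19.3 kHz > fs/2 = 19.25 kHz, folds to fs − 19.3 kHz = 19.2 kHz.
164.8 kHz mod fs = 10.8 kHz.
10.8 kHz ≤ fs/2 = 19.25 kHz, appears at 10.8 kHz.
Distinct values: {0.9 kHz, 5.9 kHz, 10.8 kHz, 19.2 kHz}.

0.9 kHz, 5.9 kHz, 10.8 kHz, 19.2 kHz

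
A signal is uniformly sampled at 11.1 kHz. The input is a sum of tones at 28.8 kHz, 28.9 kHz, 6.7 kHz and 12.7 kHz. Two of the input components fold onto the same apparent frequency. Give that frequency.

fs/2 = 5.55 kHz.
28.8 kHz mod fs = 6.6 kHz.
6.6 kHz > fs/2 = 5.55 kHz, folds to fs − 6.6 kHz = 4.5 kHz.
28.9 kHz mod fs = 6.7 kHz.
6.7 kHz > fs/2 = 5.55 kHz, folds to fs − 6.7 kHz = 4.4 kHz.
6.7 kHz > fs/2 = 5.55 kHz, folds to fs − 6.7 kHz = 4.4 kHz.
12.7 kHz mod fs = 1.6 kHz.
1.6 kHz ≤ fs/2 = 5.55 kHz, appears at 1.6 kHz.
6.7 kHz and 28.9 kHz both map to 4.4 kHz.

4.4 kHz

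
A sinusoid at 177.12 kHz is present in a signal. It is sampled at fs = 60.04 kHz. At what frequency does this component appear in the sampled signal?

3 kHz

177.12 kHz mod fs = 57.04 kHz.
57.04 kHz > fs/2 = 30.02 kHz, folds to fs − 57.04 kHz = 3 kHz.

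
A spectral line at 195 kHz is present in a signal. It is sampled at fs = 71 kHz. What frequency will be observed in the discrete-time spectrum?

195 kHz mod fs = 53 kHz.
53 kHz > fs/2 = 35.5 kHz, folds to fs − 53 kHz = 18 kHz.

18 kHz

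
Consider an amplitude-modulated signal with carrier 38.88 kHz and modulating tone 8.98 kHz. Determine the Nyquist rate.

AM sidebands sit at fc ± fm = 29.9 kHz and 47.86 kHz.
Highest-frequency component: 47.86 kHz.
Nyquist rate = 2 × 47.86 kHz = 95.72 kHz.

95.72 kHz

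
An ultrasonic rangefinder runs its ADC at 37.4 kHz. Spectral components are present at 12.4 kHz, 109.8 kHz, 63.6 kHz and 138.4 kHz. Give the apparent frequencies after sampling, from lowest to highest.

fs/2 = 18.7 kHz.
12.4 kHz ≤ fs/2 = 18.7 kHz, passes unchanged.
109.8 kHz mod fs = 35 kHz.
35 kHz > fs/2 = 18.7 kHz, folds to fs − 35 kHz = 2.4 kHz.
63.6 kHz mod fs = 26.2 kHz.
26.2 kHz > fs/2 = 18.7 kHz, folds to fs − 26.2 kHz = 11.2 kHz.
138.4 kHz mod fs = 26.2 kHz.
26.2 kHz > fs/2 = 18.7 kHz, folds to fs − 26.2 kHz = 11.2 kHz.
Distinct values: {2.4 kHz, 11.2 kHz, 12.4 kHz}.

2.4 kHz, 11.2 kHz, 12.4 kHz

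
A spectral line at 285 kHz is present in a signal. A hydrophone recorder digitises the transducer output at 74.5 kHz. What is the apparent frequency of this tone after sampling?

285 kHz mod fs = 61.5 kHz.
61.5 kHz > fs/2 = 37.25 kHz, folds to fs − 61.5 kHz = 13 kHz.

13 kHz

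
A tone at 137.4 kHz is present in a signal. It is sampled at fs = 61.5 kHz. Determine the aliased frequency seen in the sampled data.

137.4 kHz mod fs = 14.4 kHz.
14.4 kHz ≤ fs/2 = 30.75 kHz, appears at 14.4 kHz.

14.4 kHz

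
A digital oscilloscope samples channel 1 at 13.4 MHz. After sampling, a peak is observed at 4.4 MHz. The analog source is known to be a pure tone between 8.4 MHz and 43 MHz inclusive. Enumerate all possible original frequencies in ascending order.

Frequencies that alias to 4.4 MHz are k·fs ± 4.4 MHz for integer k ≥ 0.
k=0: 4.4 MHz.
k=1: 9 MHz, 17.8 MHz.
k=2: 22.4 MHz, 31.2 MHz.
k=3: 35.8 MHz, 44.6 MHz.
k=4: 49.2 MHz, 58 MHz.
Within [8.4 MHz, 43 MHz]: 9 MHz, 17.8 MHz, 22.4 MHz, 31.2 MHz, 35.8 MHz.

9 MHz, 17.8 MHz, 22.4 MHz, 31.2 MHz, 35.8 MHz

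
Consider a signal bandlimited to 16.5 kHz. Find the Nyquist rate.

Nyquist rate = 2 × 16.5 kHz = 33 kHz.

33 kHz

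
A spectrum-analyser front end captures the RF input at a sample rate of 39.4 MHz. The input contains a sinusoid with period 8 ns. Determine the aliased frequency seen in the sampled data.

6.8 MHz

T = 8 ns → f = 1/T = 125 MHz.
125 MHz mod fs = 6.8 MHz.
6.8 MHz ≤ fs/2 = 19.7 MHz, appears at 6.8 MHz.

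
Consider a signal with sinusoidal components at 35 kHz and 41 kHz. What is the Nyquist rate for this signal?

Highest-frequency component: 41 kHz.
Nyquist rate = 2 × 41 kHz = 82 kHz.

82 kHz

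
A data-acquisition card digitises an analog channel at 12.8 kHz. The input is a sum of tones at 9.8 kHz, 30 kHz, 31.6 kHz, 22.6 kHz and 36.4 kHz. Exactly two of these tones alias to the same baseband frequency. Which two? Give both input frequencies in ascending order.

9.8 kHz, 22.6 kHz

fs/2 = 6.4 kHz.
9.8 kHz > fs/2 = 6.4 kHz, folds to fs − 9.8 kHz = 3 kHz.
30 kHz mod fs = 4.4 kHz.
4.4 kHz ≤ fs/2 = 6.4 kHz, appears at 4.4 kHz.
31.6 kHz mod fs = 6 kHz.
6 kHz ≤ fs/2 = 6.4 kHz, appears at 6 kHz.
22.6 kHz mod fs = 9.8 kHz.
9.8 kHz > fs/2 = 6.4 kHz, folds to fs − 9.8 kHz = 3 kHz.
36.4 kHz mod fs = 10.8 kHz.
10.8 kHz > fs/2 = 6.4 kHz, folds to fs − 10.8 kHz = 2 kHz.
9.8 kHz and 22.6 kHz both map to 3 kHz.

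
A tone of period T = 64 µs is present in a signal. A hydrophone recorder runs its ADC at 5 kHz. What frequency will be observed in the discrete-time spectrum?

T = 64 µs → f = 1/T = 15.625 kHz.
15.625 kHz mod fs = 0.625 kHz.
0.625 kHz ≤ fs/2 = 2.5 kHz, appears at 0.625 kHz.

0.625 kHz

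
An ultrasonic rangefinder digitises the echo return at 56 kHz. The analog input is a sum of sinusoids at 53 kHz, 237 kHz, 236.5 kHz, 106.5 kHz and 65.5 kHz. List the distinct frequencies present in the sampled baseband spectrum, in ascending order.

3 kHz, 5.5 kHz, 9.5 kHz, 12.5 kHz, 13 kHz

fs/2 = 28 kHz.
53 kHz > fs/2 = 28 kHz, folds to fs − 53 kHz = 3 kHz.
237 kHz mod fs = 13 kHz.
13 kHz ≤ fs/2 = 28 kHz, appears at 13 kHz.
236.5 kHz mod fs = 12.5 kHz.
12.5 kHz ≤ fs/2 = 28 kHz, appears at 12.5 kHz.
106.5 kHz mod fs = 50.5 kHz.
50.5 kHz > fs/2 = 28 kHz, folds to fs − 50.5 kHz = 5.5 kHz.
65.5 kHz mod fs = 9.5 kHz.
9.5 kHz ≤ fs/2 = 28 kHz, appears at 9.5 kHz.
Distinct values: {3 kHz, 5.5 kHz, 9.5 kHz, 12.5 kHz, 13 kHz}.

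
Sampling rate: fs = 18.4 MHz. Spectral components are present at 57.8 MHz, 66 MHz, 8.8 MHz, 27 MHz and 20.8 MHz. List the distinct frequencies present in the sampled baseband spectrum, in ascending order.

fs/2 = 9.2 MHz.
57.8 MHz mod fs = 2.6 MHz.
2.6 MHz ≤ fs/2 = 9.2 MHz, appears at 2.6 MHz.
66 MHz mod fs = 10.8 MHz.
10.8 MHz > fs/2 = 9.2 MHz, folds to fs − 10.8 MHz = 7.6 MHz.
8.8 MHz ≤ fs/2 = 9.2 MHz, passes unchanged.
27 MHz mod fs = 8.6 MHz.
8.6 MHz ≤ fs/2 = 9.2 MHz, appears at 8.6 MHz.
20.8 MHz mod fs = 2.4 MHz.
2.4 MHz ≤ fs/2 = 9.2 MHz, appears at 2.4 MHz.
Distinct values: {2.4 MHz, 2.6 MHz, 7.6 MHz, 8.6 MHz, 8.8 MHz}.

2.4 MHz, 2.6 MHz, 7.6 MHz, 8.6 MHz, 8.8 MHz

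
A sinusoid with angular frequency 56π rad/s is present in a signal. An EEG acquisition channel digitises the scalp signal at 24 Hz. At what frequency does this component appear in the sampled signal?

4 Hz

ω = 56π rad/s → f = ω/(2π) = 28 Hz.
28 Hz mod fs = 4 Hz.
4 Hz ≤ fs/2 = 12 Hz, appears at 4 Hz.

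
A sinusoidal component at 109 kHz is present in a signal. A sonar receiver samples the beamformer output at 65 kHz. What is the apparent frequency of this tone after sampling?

21 kHz

109 kHz mod fs = 44 kHz.
44 kHz > fs/2 = 32.5 kHz, folds to fs − 44 kHz = 21 kHz.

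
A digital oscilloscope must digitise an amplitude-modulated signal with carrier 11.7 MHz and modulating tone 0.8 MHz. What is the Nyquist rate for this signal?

AM sidebands sit at fc ± fm = 10.9 MHz and 12.5 MHz.
Highest-frequency component: 12.5 MHz.
Nyquist rate = 2 × 12.5 MHz = 25 MHz.

25 MHz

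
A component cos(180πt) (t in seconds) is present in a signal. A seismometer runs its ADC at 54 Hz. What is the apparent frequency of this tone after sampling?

ω = 180π rad/s → f = ω/(2π) = 90 Hz.
90 Hz mod fs = 36 Hz.
36 Hz > fs/2 = 27 Hz, folds to fs − 36 Hz = 18 Hz.

18 Hz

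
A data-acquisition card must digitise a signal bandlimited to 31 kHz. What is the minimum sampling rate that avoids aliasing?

62 kHz

Nyquist rate = 2 × 31 kHz = 62 kHz.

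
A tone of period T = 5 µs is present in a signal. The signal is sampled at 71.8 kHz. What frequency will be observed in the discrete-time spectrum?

T = 5 µs → f = 1/T = 200 kHz.
200 kHz mod fs = 56.4 kHz.
56.4 kHz > fs/2 = 35.9 kHz, folds to fs − 56.4 kHz = 15.4 kHz.

15.4 kHz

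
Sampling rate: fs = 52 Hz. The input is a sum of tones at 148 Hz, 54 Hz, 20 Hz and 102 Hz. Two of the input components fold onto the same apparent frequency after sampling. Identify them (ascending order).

fs/2 = 26 Hz.
148 Hz mod fs = 44 Hz.
44 Hz > fs/2 = 26 Hz, folds to fs − 44 Hz = 8 Hz.
54 Hz mod fs = 2 Hz.
2 Hz ≤ fs/2 = 26 Hz, appears at 2 Hz.
20 Hz ≤ fs/2 = 26 Hz, passes unchanged.
102 Hz mod fs = 50 Hz.
50 Hz > fs/2 = 26 Hz, folds to fs − 50 Hz = 2 Hz.
54 Hz and 102 Hz both map to 2 Hz.

54 Hz, 102 Hz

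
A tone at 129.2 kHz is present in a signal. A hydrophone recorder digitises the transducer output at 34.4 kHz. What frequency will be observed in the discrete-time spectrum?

129.2 kHz mod fs = 26 kHz.
26 kHz > fs/2 = 17.2 kHz, folds to fs − 26 kHz = 8.4 kHz.

8.4 kHz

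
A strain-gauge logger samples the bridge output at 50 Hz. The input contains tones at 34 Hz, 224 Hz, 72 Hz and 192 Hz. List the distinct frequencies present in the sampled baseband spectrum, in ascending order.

8 Hz, 16 Hz, 22 Hz, 24 Hz

fs/2 = 25 Hz.
34 Hz > fs/2 = 25 Hz, folds to fs − 34 Hz = 16 Hz.
224 Hz mod fs = 24 Hz.
24 Hz ≤ fs/2 = 25 Hz, appears at 24 Hz.
72 Hz mod fs = 22 Hz.
22 Hz ≤ fs/2 = 25 Hz, appears at 22 Hz.
192 Hz mod fs = 42 Hz.
42 Hz > fs/2 = 25 Hz, folds to fs − 42 Hz = 8 Hz.
Distinct values: {8 Hz, 16 Hz, 22 Hz, 24 Hz}.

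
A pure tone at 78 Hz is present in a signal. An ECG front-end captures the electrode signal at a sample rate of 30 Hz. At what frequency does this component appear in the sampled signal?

78 Hz mod fs = 18 Hz.
18 Hz > fs/2 = 15 Hz, folds to fs − 18 Hz = 12 Hz.

12 Hz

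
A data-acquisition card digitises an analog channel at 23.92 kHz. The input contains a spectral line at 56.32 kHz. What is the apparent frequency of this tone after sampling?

56.32 kHz mod fs = 8.48 kHz.
8.48 kHz ≤ fs/2 = 11.96 kHz, appears at 8.48 kHz.

8.48 kHz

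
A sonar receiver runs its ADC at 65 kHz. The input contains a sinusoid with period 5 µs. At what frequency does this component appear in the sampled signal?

T = 5 µs → f = 1/T = 200 kHz.
200 kHz mod fs = 5 kHz.
5 kHz ≤ fs/2 = 32.5 kHz, appears at 5 kHz.

5 kHz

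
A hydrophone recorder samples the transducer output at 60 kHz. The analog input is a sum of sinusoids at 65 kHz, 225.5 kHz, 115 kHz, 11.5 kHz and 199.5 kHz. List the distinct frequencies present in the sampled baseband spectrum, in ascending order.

fs/2 = 30 kHz.
65 kHz mod fs = 5 kHz.
5 kHz ≤ fs/2 = 30 kHz, appears at 5 kHz.
225.5 kHz mod fs = 45.5 kHz.
45.5 kHz > fs/2 = 30 kHz, folds to fs − 45.5 kHz = 14.5 kHz.
115 kHz mod fs = 55 kHz.
55 kHz > fs/2 = 30 kHz, folds to fs − 55 kHz = 5 kHz.
11.5 kHz ≤ fs/2 = 30 kHz, passes unchanged.
199.5 kHz mod fs = 19.5 kHz.
19.5 kHz ≤ fs/2 = 30 kHz, appears at 19.5 kHz.
Distinct values: {5 kHz, 11.5 kHz, 14.5 kHz, 19.5 kHz}.

5 kHz, 11.5 kHz, 14.5 kHz, 19.5 kHz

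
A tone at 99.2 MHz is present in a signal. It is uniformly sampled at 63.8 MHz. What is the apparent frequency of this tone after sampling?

28.4 MHz

99.2 MHz mod fs = 35.4 MHz.
35.4 MHz > fs/2 = 31.9 MHz, folds to fs − 35.4 MHz = 28.4 MHz.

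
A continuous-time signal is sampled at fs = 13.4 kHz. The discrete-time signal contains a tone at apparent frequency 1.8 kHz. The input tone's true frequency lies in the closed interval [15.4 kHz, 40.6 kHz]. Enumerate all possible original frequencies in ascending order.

Frequencies that alias to 1.8 kHz are k·fs ± 1.8 kHz for integer k ≥ 0.
k=0: 1.8 kHz.
k=1: 11.6 kHz, 15.2 kHz.
k=2: 25 kHz, 28.6 kHz.
k=3: 38.4 kHz, 42 kHz.
k=4: 51.8 kHz, 55.4 kHz.
Within [15.4 kHz, 40.6 kHz]: 25 kHz, 28.6 kHz, 38.4 kHz.

25 kHz, 28.6 kHz, 38.4 kHz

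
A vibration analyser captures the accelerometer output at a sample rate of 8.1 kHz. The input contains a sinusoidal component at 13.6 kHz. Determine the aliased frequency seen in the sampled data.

13.6 kHz mod fs = 5.5 kHz.
5.5 kHz > fs/2 = 4.05 kHz, folds to fs − 5.5 kHz = 2.6 kHz.

2.6 kHz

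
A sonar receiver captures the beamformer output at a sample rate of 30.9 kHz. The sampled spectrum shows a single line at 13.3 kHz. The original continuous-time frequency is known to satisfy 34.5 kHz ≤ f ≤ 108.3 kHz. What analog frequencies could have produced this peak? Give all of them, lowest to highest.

44.2 kHz, 48.5 kHz, 75.1 kHz, 79.4 kHz, 106 kHz

Frequencies that alias to 13.3 kHz are k·fs ± 13.3 kHz for integer k ≥ 0.
k=0: 13.3 kHz.
k=1: 17.6 kHz, 44.2 kHz.
k=2: 48.5 kHz, 75.1 kHz.
k=3: 79.4 kHz, 106 kHz.
k=4: 110.3 kHz, 136.9 kHz.
Within [34.5 kHz, 108.3 kHz]: 44.2 kHz, 48.5 kHz, 75.1 kHz, 79.4 kHz, 106 kHz.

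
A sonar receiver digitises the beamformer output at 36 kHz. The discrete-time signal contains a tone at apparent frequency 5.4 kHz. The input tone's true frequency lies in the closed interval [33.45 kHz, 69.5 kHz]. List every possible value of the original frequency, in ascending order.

41.4 kHz, 66.6 kHz

Frequencies that alias to 5.4 kHz are k·fs ± 5.4 kHz for integer k ≥ 0.
k=0: 5.4 kHz.
k=1: 30.6 kHz, 41.4 kHz.
k=2: 66.6 kHz, 77.4 kHz.
k=3: 102.6 kHz, 113.4 kHz.
Within [33.45 kHz, 69.5 kHz]: 41.4 kHz, 66.6 kHz.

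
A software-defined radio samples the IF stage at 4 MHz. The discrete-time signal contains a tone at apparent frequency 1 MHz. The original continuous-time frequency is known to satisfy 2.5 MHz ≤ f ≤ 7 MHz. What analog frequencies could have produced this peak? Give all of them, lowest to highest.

Frequencies that alias to 1 MHz are k·fs ± 1 MHz for integer k ≥ 0.
k=0: 1 MHz.
k=1: 3 MHz, 5 MHz.
k=2: 7 MHz, 9 MHz.
k=3: 11 MHz, 13 MHz.
Within [2.5 MHz, 7 MHz]: 3 MHz, 5 MHz, 7 MHz.

3 MHz, 5 MHz, 7 MHz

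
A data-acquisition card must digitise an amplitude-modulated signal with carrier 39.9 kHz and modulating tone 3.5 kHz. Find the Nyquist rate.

AM sidebands sit at fc ± fm = 36.4 kHz and 43.4 kHz.
Highest-frequency component: 43.4 kHz.
Nyquist rate = 2 × 43.4 kHz = 86.8 kHz.

86.8 kHz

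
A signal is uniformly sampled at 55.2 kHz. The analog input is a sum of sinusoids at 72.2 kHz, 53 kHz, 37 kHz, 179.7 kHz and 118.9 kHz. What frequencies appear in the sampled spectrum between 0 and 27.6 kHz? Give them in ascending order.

2.2 kHz, 8.5 kHz, 14.1 kHz, 17 kHz, 18.2 kHz

fs/2 = 27.6 kHz.
72.2 kHz mod fs = 17 kHz.
17 kHz ≤ fs/2 = 27.6 kHz, appears at 17 kHz.
53 kHz > fs/2 = 27.6 kHz, folds to fs − 53 kHz = 2.2 kHz.
37 kHz > fs/2 = 27.6 kHz, folds to fs − 37 kHz = 18.2 kHz.
179.7 kHz mod fs = 14.1 kHz.
14.1 kHz ≤ fs/2 = 27.6 kHz, appears at 14.1 kHz.
118.9 kHz mod fs = 8.5 kHz.
8.5 kHz ≤ fs/2 = 27.6 kHz, appears at 8.5 kHz.
Distinct values: {2.2 kHz, 8.5 kHz, 14.1 kHz, 17 kHz, 18.2 kHz}.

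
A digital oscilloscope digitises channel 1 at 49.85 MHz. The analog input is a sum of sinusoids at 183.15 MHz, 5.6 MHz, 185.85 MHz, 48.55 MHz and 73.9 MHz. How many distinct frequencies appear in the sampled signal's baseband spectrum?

fs/2 = 24.925 MHz.
183.15 MHz mod fs = 33.6 MHz.
33.6 MHz > fs/2 = 24.925 MHz, folds to fs − 33.6 MHz = 16.25 MHz.
5.6 MHz ≤ fs/2 = 24.925 MHz, passes unchanged.
185.85 MHz mod fs = 36.3 MHz.
36.3 MHz > fs/2 = 24.925 MHz, folds to fs − 36.3 MHz = 13.55 MHz.
48.55 MHz > fs/2 = 24.925 MHz, folds to fs − 48.55 MHz = 1.3 MHz.
73.9 MHz mod fs = 24.05 MHz.
24.05 MHz ≤ fs/2 = 24.925 MHz, appears at 24.05 MHz.
Distinct values: {1.3 MHz, 5.6 MHz, 13.55 MHz, 16.25 MHz, 24.05 MHz} → 5.

5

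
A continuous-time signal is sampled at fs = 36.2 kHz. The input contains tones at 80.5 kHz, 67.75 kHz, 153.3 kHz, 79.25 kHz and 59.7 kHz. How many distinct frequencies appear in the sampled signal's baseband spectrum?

5

fs/2 = 18.1 kHz.
80.5 kHz mod fs = 8.1 kHz.
8.1 kHz ≤ fs/2 = 18.1 kHz, appears at 8.1 kHz.
67.75 kHz mod fs = 31.55 kHz.
31.55 kHz > fs/2 = 18.1 kHz, folds to fs − 31.55 kHz = 4.65 kHz.
153.3 kHz mod fs = 8.5 kHz.
8.5 kHz ≤ fs/2 = 18.1 kHz, appears at 8.5 kHz.
79.25 kHz mod fs = 6.85 kHz.
6.85 kHz ≤ fs/2 = 18.1 kHz, appears at 6.85 kHz.
59.7 kHz mod fs = 23.5 kHz.
23.5 kHz > fs/2 = 18.1 kHz, folds to fs − 23.5 kHz = 12.7 kHz.
Distinct values: {4.65 kHz, 6.85 kHz, 8.1 kHz, 8.5 kHz, 12.7 kHz} → 5.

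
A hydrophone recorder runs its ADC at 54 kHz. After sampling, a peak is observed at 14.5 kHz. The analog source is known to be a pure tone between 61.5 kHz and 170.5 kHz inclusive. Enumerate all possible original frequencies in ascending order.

Frequencies that alias to 14.5 kHz are k·fs ± 14.5 kHz for integer k ≥ 0.
k=0: 14.5 kHz.
k=1: 39.5 kHz, 68.5 kHz.
k=2: 93.5 kHz, 122.5 kHz.
k=3: 147.5 kHz, 176.5 kHz.
k=4: 201.5 kHz, 230.5 kHz.
Within [61.5 kHz, 170.5 kHz]: 68.5 kHz, 93.5 kHz, 122.5 kHz, 147.5 kHz.

68.5 kHz, 93.5 kHz, 122.5 kHz, 147.5 kHz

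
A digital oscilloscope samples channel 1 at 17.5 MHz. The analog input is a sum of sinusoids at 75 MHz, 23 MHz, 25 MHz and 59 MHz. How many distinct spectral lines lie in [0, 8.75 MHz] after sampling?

4

fs/2 = 8.75 MHz.
75 MHz mod fs = 5 MHz.
5 MHz ≤ fs/2 = 8.75 MHz, appears at 5 MHz.
23 MHz mod fs = 5.5 MHz.
5.5 MHz ≤ fs/2 = 8.75 MHz, appears at 5.5 MHz.
25 MHz mod fs = 7.5 MHz.
7.5 MHz ≤ fs/2 = 8.75 MHz, appears at 7.5 MHz.
59 MHz mod fs = 6.5 MHz.
6.5 MHz ≤ fs/2 = 8.75 MHz, appears at 6.5 MHz.
Distinct values: {5 MHz, 5.5 MHz, 6.5 MHz, 7.5 MHz} → 4.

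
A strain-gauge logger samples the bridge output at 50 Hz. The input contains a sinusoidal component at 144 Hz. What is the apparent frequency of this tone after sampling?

6 Hz

144 Hz mod fs = 44 Hz.
44 Hz > fs/2 = 25 Hz, folds to fs − 44 Hz = 6 Hz.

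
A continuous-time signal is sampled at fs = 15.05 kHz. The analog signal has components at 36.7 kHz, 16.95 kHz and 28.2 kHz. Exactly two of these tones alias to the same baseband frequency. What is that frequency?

1.9 kHz

fs/2 = 7.525 kHz.
36.7 kHz mod fs = 6.6 kHz.
6.6 kHz ≤ fs/2 = 7.525 kHz, appears at 6.6 kHz.
16.95 kHz mod fs = 1.9 kHz.
1.9 kHz ≤ fs/2 = 7.525 kHz, appears at 1.9 kHz.
28.2 kHz mod fs = 13.15 kHz.
13.15 kHz > fs/2 = 7.525 kHz, folds to fs − 13.15 kHz = 1.9 kHz.
16.95 kHz and 28.2 kHz both map to 1.9 kHz.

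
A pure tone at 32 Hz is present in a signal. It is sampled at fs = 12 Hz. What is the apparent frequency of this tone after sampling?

4 Hz

32 Hz mod fs = 8 Hz.
8 Hz > fs/2 = 6 Hz, folds to fs − 8 Hz = 4 Hz.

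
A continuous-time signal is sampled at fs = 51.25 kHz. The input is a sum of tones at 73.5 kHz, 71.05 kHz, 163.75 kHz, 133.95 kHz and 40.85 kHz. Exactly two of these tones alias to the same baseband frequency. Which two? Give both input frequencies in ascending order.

71.05 kHz, 133.95 kHz

fs/2 = 25.625 kHz.
73.5 kHz mod fs = 22.25 kHz.
22.25 kHz ≤ fs/2 = 25.625 kHz, appears at 22.25 kHz.
71.05 kHz mod fs = 19.8 kHz.
19.8 kHz ≤ fs/2 = 25.625 kHz, appears at 19.8 kHz.
163.75 kHz mod fs = 10 kHz.
10 kHz ≤ fs/2 = 25.625 kHz, appears at 10 kHz.
133.95 kHz mod fs = 31.45 kHz.
31.45 kHz > fs/2 = 25.625 kHz, folds to fs − 31.45 kHz = 19.8 kHz.
40.85 kHz > fs/2 = 25.625 kHz, folds to fs − 40.85 kHz = 10.4 kHz.
71.05 kHz and 133.95 kHz both map to 19.8 kHz.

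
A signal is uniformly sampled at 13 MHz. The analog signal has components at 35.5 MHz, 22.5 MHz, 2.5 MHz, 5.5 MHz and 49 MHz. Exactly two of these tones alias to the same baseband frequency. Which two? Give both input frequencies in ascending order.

fs/2 = 6.5 MHz.
35.5 MHz mod fs = 9.5 MHz.
9.5 MHz > fs/2 = 6.5 MHz, folds to fs − 9.5 MHz = 3.5 MHz.
22.5 MHz mod fs = 9.5 MHz.
9.5 MHz > fs/2 = 6.5 MHz, folds to fs − 9.5 MHz = 3.5 MHz.
2.5 MHz ≤ fs/2 = 6.5 MHz, passes unchanged.
5.5 MHz ≤ fs/2 = 6.5 MHz, passes unchanged.
49 MHz mod fs = 10 MHz.
10 MHz > fs/2 = 6.5 MHz, folds to fs − 10 MHz = 3 MHz.
22.5 MHz and 35.5 MHz both map to 3.5 MHz.

22.5 MHz, 35.5 MHz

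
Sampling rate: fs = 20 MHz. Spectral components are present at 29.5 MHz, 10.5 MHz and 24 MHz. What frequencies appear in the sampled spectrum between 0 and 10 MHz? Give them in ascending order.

4 MHz, 9.5 MHz

fs/2 = 10 MHz.
29.5 MHz mod fs = 9.5 MHz.
9.5 MHz ≤ fs/2 = 10 MHz, appears at 9.5 MHz.
10.5 MHz > fs/2 = 10 MHz, folds to fs − 10.5 MHz = 9.5 MHz.
24 MHz mod fs = 4 MHz.
4 MHz ≤ fs/2 = 10 MHz, appears at 4 MHz.
Distinct values: {4 MHz, 9.5 MHz}.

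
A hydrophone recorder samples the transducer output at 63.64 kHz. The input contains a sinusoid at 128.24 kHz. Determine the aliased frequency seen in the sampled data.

128.24 kHz mod fs = 0.96 kHz.
0.96 kHz ≤ fs/2 = 31.82 kHz, appears at 0.96 kHz.

0.96 kHz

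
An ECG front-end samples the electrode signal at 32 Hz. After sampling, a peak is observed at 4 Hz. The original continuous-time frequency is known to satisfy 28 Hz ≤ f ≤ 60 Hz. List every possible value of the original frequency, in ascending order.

28 Hz, 36 Hz, 60 Hz

Frequencies that alias to 4 Hz are k·fs ± 4 Hz for integer k ≥ 0.
k=0: 4 Hz.
k=1: 28 Hz, 36 Hz.
k=2: 60 Hz, 68 Hz.
k=3: 92 Hz, 100 Hz.
Within [28 Hz, 60 Hz]: 28 Hz, 36 Hz, 60 Hz.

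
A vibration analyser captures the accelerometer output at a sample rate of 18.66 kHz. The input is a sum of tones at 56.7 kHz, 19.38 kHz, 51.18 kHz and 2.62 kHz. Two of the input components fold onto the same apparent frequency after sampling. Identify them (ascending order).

19.38 kHz, 56.7 kHz

fs/2 = 9.33 kHz.
56.7 kHz mod fs = 0.72 kHz.
0.72 kHz ≤ fs/2 = 9.33 kHz, appears at 0.72 kHz.
19.38 kHz mod fs = 0.72 kHz.
0.72 kHz ≤ fs/2 = 9.33 kHz, appears at 0.72 kHz.
51.18 kHz mod fs = 13.86 kHz.
13.86 kHz > fs/2 = 9.33 kHz, folds to fs − 13.86 kHz = 4.8 kHz.
2.62 kHz ≤ fs/2 = 9.33 kHz, passes unchanged.
19.38 kHz and 56.7 kHz both map to 0.72 kHz.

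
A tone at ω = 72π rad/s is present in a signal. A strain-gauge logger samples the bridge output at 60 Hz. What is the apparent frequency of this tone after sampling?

ω = 72π rad/s → f = ω/(2π) = 36 Hz.
36 Hz > fs/2 = 30 Hz, folds to fs − 36 Hz = 24 Hz.

24 Hz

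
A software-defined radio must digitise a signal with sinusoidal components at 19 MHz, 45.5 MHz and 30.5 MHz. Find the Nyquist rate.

Highest-frequency component: 45.5 MHz.
Nyquist rate = 2 × 45.5 MHz = 91 MHz.

91 MHz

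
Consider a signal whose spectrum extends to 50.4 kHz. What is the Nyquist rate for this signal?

Nyquist rate = 2 × 50.4 kHz = 100.8 kHz.

100.8 kHz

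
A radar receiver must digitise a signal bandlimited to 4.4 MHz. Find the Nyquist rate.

Nyquist rate = 2 × 4.4 MHz = 8.8 MHz.

8.8 MHz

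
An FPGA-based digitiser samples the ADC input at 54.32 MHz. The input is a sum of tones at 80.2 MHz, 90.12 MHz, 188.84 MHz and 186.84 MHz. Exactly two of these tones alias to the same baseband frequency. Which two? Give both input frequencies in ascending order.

fs/2 = 27.16 MHz.
80.2 MHz mod fs = 25.88 MHz.
25.88 MHz ≤ fs/2 = 27.16 MHz, appears at 25.88 MHz.
90.12 MHz mod fs = 35.8 MHz.
35.8 MHz > fs/2 = 27.16 MHz, folds to fs − 35.8 MHz = 18.52 MHz.
188.84 MHz mod fs = 25.88 MHz.
25.88 MHz ≤ fs/2 = 27.16 MHz, appears at 25.88 MHz.
186.84 MHz mod fs = 23.88 MHz.
23.88 MHz ≤ fs/2 = 27.16 MHz, appears at 23.88 MHz.
80.2 MHz and 188.84 MHz both map to 25.88 MHz.

80.2 MHz, 188.84 MHz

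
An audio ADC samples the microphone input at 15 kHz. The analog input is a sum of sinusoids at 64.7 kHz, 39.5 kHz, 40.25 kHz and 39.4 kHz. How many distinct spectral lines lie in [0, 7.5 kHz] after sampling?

fs/2 = 7.5 kHz.
64.7 kHz mod fs = 4.7 kHz.
4.7 kHz ≤ fs/2 = 7.5 kHz, appears at 4.7 kHz.
39.5 kHz mod fs = 9.5 kHz.
9.5 kHz > fs/2 = 7.5 kHz, folds to fs − 9.5 kHz = 5.5 kHz.
40.25 kHz mod fs = 10.25 kHz.
10.25 kHz > fs/2 = 7.5 kHz, folds to fs − 10.25 kHz = 4.75 kHz.
39.4 kHz mod fs = 9.4 kHz.
9.4 kHz > fs/2 = 7.5 kHz, folds to fs − 9.4 kHz = 5.6 kHz.
Distinct values: {4.7 kHz, 4.75 kHz, 5.5 kHz, 5.6 kHz} → 4.

4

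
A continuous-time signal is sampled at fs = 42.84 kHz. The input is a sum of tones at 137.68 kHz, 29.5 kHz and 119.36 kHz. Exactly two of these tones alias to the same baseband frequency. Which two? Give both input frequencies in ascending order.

fs/2 = 21.42 kHz.
137.68 kHz mod fs = 9.16 kHz.
9.16 kHz ≤ fs/2 = 21.42 kHz, appears at 9.16 kHz.
29.5 kHz > fs/2 = 21.42 kHz, folds to fs − 29.5 kHz = 13.34 kHz.
119.36 kHz mod fs = 33.68 kHz.
33.68 kHz > fs/2 = 21.42 kHz, folds to fs − 33.68 kHz = 9.16 kHz.
119.36 kHz and 137.68 kHz both map to 9.16 kHz.

119.36 kHz, 137.68 kHz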